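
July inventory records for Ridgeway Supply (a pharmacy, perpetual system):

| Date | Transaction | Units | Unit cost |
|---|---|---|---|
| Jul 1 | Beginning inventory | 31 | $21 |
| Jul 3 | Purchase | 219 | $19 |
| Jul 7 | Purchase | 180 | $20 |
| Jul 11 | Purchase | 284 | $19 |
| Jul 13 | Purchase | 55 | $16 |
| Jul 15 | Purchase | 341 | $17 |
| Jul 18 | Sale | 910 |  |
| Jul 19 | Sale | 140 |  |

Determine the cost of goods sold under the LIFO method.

Jul 18, 910 sold [LIFO — newest first]: 341 @ $17 + 55 @ $16 + 284 @ $19 + 180 @ $20 + 50 @ $19 = $16,623
Jul 19, 140 sold [LIFO — newest first]: 140 @ $19 = $2,660
Total COGS = $16,623 + $2,660 = $19,283
Ending inventory: 31 @ $21 + 29 @ $19 = $1,202

COGS = $19,283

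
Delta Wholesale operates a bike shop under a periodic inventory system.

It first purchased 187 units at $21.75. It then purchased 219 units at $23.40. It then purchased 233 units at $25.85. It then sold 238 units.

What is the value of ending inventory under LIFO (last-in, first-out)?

Sale 1 (238) [LIFO — newest first]: 233 @ $25.85 + 5 @ $23.40 = $6,140.05
Ending inventory: 187 @ $21.75 + 214 @ $23.40 = $9,074.85
Check: goods available $15,214.90 = COGS $6,140.05 + ending $9,074.85

Ending inventory = $9,074.85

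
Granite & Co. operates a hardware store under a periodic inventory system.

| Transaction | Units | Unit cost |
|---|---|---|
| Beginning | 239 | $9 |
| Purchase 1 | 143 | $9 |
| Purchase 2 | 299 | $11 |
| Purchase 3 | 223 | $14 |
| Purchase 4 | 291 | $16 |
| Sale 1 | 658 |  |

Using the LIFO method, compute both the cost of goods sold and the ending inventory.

COGS = $9,362; ending inventory = $5,143

Sale 1 (658) [LIFO — newest first]: 291 @ $16 + 223 @ $14 + 144 @ $11 = $9,362
Ending inventory: 239 @ $9 + 143 @ $9 + 155 @ $11 = $5,143
Check: goods available $14,505 = COGS $9,362 + ending $5,143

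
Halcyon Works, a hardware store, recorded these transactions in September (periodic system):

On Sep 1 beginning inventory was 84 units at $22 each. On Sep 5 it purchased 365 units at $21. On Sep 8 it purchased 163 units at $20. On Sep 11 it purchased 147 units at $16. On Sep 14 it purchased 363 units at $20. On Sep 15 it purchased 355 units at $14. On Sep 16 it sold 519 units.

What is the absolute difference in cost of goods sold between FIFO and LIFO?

FIFO COGS: 84 @ $22 + 365 @ $21 + 70 @ $20 = $10,913
LIFO COGS: 355 @ $14 + 164 @ $20 = $8,250
Difference = |$10,913 − $8,250| = $2,663

$2,663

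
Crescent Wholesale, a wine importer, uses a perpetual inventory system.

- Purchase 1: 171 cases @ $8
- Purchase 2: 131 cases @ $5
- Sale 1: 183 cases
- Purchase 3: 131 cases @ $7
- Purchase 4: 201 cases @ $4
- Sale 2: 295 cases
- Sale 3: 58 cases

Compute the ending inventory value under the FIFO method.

Ending inventory = $392

Sale 1 (183) [FIFO — oldest first]: 171 @ $8 + 12 @ $5 = $1,428
Sale 2 (295) [FIFO — oldest first]: 119 @ $5 + 131 @ $7 + 45 @ $4 = $1,692
Sale 3 (58) [FIFO — oldest first]: 58 @ $4 = $232
Total COGS = $1,428 + $1,692 + $232 = $3,352
Ending inventory: 98 @ $4 = $392
Check: goods available $3,744 = COGS $3,352 + ending $392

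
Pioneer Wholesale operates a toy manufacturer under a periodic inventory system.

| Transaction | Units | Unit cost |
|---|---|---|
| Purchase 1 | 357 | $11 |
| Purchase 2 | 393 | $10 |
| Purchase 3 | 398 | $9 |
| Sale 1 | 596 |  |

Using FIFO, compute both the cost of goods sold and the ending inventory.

Sale 1 (596) [FIFO — oldest first]: 357 @ $11 + 239 @ $10 = $6,317
Ending inventory: 154 @ $10 + 398 @ $9 = $5,122

COGS = $6,317; ending inventory = $5,122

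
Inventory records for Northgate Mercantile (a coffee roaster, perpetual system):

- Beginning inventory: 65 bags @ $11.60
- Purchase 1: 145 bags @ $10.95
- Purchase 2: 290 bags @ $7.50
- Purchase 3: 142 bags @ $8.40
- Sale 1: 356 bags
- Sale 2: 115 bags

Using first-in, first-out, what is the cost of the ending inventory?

Sale 1 (356) [FIFO — oldest first]: 65 @ $11.60 + 145 @ $10.95 + 146 @ $7.50 = $3,436.75
Sale 2 (115) [FIFO — oldest first]: 115 @ $7.50 = $862.50
Total COGS = $3,436.75 + $862.50 = $4,299.25
Ending inventory: 29 @ $7.50 + 142 @ $8.40 = $1,410.30

Ending inventory = $1,410.30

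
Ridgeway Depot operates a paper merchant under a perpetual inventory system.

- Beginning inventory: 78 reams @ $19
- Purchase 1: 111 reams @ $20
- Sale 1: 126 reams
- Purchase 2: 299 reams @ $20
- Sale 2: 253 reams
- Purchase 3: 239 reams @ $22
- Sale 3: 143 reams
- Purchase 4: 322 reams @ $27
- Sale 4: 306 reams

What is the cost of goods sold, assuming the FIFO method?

COGS = $17,667

Sale 1 (126) [FIFO — oldest first]: 78 @ $19 + 48 @ $20 = $2,442
Sale 2 (253) [FIFO — oldest first]: 63 @ $20 + 190 @ $20 = $5,060
Sale 3 (143) [FIFO — oldest first]: 109 @ $20 + 34 @ $22 = $2,928
Sale 4 (306) [FIFO — oldest first]: 205 @ $22 + 101 @ $27 = $7,237
Total COGS = $2,442 + $5,060 + $2,928 + $7,237 = $17,667
Ending inventory: 221 @ $27 = $5,967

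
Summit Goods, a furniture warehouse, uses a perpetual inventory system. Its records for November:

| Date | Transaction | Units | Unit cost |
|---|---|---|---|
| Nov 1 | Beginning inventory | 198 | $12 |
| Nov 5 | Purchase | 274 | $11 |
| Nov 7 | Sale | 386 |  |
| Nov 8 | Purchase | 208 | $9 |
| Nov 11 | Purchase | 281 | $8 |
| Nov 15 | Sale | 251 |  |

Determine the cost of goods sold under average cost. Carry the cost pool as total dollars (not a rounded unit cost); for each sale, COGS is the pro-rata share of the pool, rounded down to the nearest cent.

After Nov 1: 198 on hand, pool $2,376.00 (≈ $12.0000 each)
After Nov 5: 472 on hand, pool $5,390.00 (≈ $11.4195 each)
Nov 7, sell 386: 386/472 × $5,390.00 → $4,407.92
After Nov 8: 294 on hand, pool $2,854.08 (≈ $9.7078 each)
After Nov 11: 575 on hand, pool $5,102.08 (≈ $8.8732 each)
Nov 15, sell 251: 251/575 × $5,102.08 → $2,227.16
Total COGS = $4,407.92 + $2,227.16 = $6,635.08
Ending inventory (cost pool remaining) = $2,874.92

COGS = $6,635.08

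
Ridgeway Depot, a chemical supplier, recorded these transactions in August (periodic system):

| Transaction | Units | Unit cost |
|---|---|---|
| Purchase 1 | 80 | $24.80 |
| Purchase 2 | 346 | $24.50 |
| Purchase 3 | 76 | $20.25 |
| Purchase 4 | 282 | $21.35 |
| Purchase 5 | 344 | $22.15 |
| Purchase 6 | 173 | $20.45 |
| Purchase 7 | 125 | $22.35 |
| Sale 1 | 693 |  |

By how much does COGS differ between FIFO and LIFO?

FIFO COGS: 80 @ $24.80 + 346 @ $24.50 + 76 @ $20.25 + 191 @ $21.35 = $16,077.85
LIFO COGS: 125 @ $22.35 + 173 @ $20.45 + 344 @ $22.15 + 51 @ $21.35 = $15,040.05
Difference = |$16,077.85 − $15,040.05| = $1,037.80

$1,037.80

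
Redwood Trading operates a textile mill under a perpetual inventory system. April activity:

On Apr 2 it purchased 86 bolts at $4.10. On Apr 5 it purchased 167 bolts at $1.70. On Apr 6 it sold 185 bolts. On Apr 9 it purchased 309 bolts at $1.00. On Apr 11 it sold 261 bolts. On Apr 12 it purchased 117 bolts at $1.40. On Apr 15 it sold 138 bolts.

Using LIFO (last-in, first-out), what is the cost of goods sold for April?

COGS = $803.50

Apr 6, 185 sold [LIFO — newest first]: 167 @ $1.70 + 18 @ $4.10 = $357.70
Apr 11, 261 sold [LIFO — newest first]: 261 @ $1.00 = $261.00
Apr 15, 138 sold [LIFO — newest first]: 117 @ $1.40 + 21 @ $1.00 = $184.80
Total COGS = $357.70 + $261.00 + $184.80 = $803.50
Ending inventory: 68 @ $4.10 + 27 @ $1.00 = $305.80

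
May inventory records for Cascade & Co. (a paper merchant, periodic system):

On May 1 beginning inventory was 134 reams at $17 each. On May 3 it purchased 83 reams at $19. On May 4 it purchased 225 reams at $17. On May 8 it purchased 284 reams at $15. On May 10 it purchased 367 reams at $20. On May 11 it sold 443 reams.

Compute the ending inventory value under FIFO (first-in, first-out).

May 11, 443 sold [FIFO — oldest first]: 134 @ $17 + 83 @ $19 + 225 @ $17 + 1 @ $15 = $7,695
Ending inventory: 283 @ $15 + 367 @ $20 = $11,585

Ending inventory = $11,585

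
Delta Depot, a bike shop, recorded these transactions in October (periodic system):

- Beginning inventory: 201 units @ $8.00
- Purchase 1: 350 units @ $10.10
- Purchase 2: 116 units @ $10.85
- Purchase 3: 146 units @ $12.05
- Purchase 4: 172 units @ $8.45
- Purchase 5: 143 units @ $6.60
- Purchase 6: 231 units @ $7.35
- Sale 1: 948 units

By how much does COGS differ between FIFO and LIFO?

$774.70

FIFO COGS: 201 @ $8.00 + 350 @ $10.10 + 116 @ $10.85 + 146 @ $12.05 + 135 @ $8.45 = $9,301.65
LIFO COGS: 231 @ $7.35 + 143 @ $6.60 + 172 @ $8.45 + 146 @ $12.05 + 116 @ $10.85 + 140 @ $10.10 = $8,526.95
Difference = |$9,301.65 − $8,526.95| = $774.70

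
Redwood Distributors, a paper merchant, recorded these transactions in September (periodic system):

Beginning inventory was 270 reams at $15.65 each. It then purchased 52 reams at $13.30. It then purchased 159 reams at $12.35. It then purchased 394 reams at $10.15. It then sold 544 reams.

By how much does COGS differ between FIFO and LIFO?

$1,668.60

FIFO COGS: 270 @ $15.65 + 52 @ $13.30 + 159 @ $12.35 + 63 @ $10.15 = $7,520.20
LIFO COGS: 394 @ $10.15 + 150 @ $12.35 = $5,851.60
Difference = |$7,520.20 − $5,851.60| = $1,668.60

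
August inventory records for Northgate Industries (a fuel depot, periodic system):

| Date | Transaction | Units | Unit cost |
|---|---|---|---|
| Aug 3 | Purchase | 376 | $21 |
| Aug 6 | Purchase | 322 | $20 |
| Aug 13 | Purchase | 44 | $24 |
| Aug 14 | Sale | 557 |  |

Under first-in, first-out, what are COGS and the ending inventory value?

COGS = $11,516; ending inventory = $3,876

Aug 14, 557 sold [FIFO — oldest first]: 376 @ $21 + 181 @ $20 = $11,516
Ending inventory: 141 @ $20 + 44 @ $24 = $3,876
Check: goods available $15,392 = COGS $11,516 + ending $3,876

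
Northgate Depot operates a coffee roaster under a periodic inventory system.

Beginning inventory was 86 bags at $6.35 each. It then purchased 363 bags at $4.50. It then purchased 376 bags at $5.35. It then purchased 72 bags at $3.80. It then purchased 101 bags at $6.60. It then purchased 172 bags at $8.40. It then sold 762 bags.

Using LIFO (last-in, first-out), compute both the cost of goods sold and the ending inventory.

COGS = $4,581.10; ending inventory = $1,995.10

Sale 1 (762) [LIFO — newest first]: 172 @ $8.40 + 101 @ $6.60 + 72 @ $3.80 + 376 @ $5.35 + 41 @ $4.50 = $4,581.10
Ending inventory: 86 @ $6.35 + 322 @ $4.50 = $1,995.10
Check: goods available $6,576.20 = COGS $4,581.10 + ending $1,995.10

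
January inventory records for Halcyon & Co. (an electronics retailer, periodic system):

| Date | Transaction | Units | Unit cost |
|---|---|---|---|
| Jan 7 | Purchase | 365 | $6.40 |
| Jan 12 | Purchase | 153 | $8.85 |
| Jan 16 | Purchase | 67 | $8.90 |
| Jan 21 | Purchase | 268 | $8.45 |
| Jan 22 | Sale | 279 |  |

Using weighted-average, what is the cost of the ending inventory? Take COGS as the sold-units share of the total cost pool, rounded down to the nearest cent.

Jan 22, sell 279: 279/853 × $6,550.95 → $2,142.69
Ending inventory (cost pool remaining) = $4,408.26
Check: goods available $6,550.95 = COGS $2,142.69 + ending $4,408.26

Ending inventory = $4,408.26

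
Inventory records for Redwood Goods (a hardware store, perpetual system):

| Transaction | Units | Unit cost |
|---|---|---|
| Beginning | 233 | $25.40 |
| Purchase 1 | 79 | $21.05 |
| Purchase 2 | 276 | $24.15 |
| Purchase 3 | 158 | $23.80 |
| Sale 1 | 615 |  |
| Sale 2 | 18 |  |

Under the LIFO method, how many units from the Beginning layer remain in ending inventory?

Sale 1 (615) [LIFO — newest first]: 158 @ $23.80 + 276 @ $24.15 + 79 @ $21.05 + 102 @ $25.40 = $14,679.55
Sale 2 (18) [LIFO — newest first]: 18 @ $25.40 = $457.20
Total COGS = $14,679.55 + $457.20 = $15,136.75
Ending inventory: 113 @ $25.40 = $2,870.20

113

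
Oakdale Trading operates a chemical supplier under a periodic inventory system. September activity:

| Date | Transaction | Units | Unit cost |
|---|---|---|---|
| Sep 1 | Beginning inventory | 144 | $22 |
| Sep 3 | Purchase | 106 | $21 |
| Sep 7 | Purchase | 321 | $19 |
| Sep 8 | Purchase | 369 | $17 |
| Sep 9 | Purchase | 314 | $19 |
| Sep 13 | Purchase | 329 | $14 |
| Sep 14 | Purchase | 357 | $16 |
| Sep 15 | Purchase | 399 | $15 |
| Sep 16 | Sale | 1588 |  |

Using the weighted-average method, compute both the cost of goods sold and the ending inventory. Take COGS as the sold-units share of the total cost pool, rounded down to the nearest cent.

Sep 16, sell 1588: 1588/2339 × $40,035.00 → $27,180.66
Ending inventory (cost pool remaining) = $12,854.34

COGS = $27,180.66; ending inventory = $12,854.34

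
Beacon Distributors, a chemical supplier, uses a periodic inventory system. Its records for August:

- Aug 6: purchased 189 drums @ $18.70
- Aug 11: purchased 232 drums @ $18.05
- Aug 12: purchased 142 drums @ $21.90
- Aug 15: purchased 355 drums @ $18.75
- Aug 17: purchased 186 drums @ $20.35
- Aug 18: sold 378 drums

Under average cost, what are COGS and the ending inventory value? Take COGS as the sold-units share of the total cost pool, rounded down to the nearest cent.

Aug 18, sell 378: 378/1104 × $21,273.05 → $7,283.70
Ending inventory (cost pool remaining) = $13,989.35

COGS = $7,283.70; ending inventory = $13,989.35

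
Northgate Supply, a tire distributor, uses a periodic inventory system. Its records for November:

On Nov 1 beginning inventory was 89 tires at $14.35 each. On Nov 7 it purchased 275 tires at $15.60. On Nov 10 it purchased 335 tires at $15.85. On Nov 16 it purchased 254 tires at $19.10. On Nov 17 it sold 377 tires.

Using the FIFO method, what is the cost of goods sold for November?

COGS = $5,773.20

Nov 17, 377 sold [FIFO — oldest first]: 89 @ $14.35 + 275 @ $15.60 + 13 @ $15.85 = $5,773.20
Ending inventory: 322 @ $15.85 + 254 @ $19.10 = $9,955.10
Check: goods available $15,728.30 = COGS $5,773.20 + ending $9,955.10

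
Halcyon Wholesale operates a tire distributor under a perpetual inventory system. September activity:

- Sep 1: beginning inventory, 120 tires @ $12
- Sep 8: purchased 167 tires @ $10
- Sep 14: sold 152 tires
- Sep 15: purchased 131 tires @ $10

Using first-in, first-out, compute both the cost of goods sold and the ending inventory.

Sep 14, 152 sold [FIFO — oldest first]: 120 @ $12 + 32 @ $10 = $1,760
Ending inventory: 135 @ $10 + 131 @ $10 = $2,660
Check: goods available $4,420 = COGS $1,760 + ending $2,660

COGS = $1,760; ending inventory = $2,660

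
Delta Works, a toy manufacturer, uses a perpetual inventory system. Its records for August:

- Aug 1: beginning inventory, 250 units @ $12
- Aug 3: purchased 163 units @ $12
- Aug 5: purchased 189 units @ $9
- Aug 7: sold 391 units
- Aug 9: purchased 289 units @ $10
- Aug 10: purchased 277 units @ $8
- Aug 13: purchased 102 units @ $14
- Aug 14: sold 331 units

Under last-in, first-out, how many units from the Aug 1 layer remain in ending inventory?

211

Aug 7, 391 sold [LIFO — newest first]: 189 @ $9 + 163 @ $12 + 39 @ $12 = $4,125
Aug 14, 331 sold [LIFO — newest first]: 102 @ $14 + 229 @ $8 = $3,260
Total COGS = $4,125 + $3,260 = $7,385
Ending inventory: 211 @ $12 + 289 @ $10 + 48 @ $8 = $5,806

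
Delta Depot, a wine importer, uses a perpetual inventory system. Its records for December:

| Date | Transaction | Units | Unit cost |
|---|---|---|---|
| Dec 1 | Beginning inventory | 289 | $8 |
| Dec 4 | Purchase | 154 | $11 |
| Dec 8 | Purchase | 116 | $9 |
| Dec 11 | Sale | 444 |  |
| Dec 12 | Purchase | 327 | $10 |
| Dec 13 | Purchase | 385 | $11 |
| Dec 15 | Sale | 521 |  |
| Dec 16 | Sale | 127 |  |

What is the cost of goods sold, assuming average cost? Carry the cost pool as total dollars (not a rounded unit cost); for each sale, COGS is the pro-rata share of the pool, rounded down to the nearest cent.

After Dec 1: 289 on hand, pool $2,312.00 (≈ $8.0000 each)
After Dec 4: 443 on hand, pool $4,006.00 (≈ $9.0429 each)
After Dec 8: 559 on hand, pool $5,050.00 (≈ $9.0340 each)
Dec 11, sell 444: 444/559 × $5,050.00 → $4,011.09
After Dec 12: 442 on hand, pool $4,308.91 (≈ $9.7487 each)
After Dec 13: 827 on hand, pool $8,543.91 (≈ $10.3312 each)
Dec 15, sell 521: 521/827 × $8,543.91 → $5,382.55
Dec 16, sell 127: 127/306 × $3,161.36 → $1,312.06
Total COGS = $4,011.09 + $5,382.55 + $1,312.06 = $10,705.70
Ending inventory (cost pool remaining) = $1,849.30
Check: goods available $12,555.00 = COGS $10,705.70 + ending $1,849.30

COGS = $10,705.70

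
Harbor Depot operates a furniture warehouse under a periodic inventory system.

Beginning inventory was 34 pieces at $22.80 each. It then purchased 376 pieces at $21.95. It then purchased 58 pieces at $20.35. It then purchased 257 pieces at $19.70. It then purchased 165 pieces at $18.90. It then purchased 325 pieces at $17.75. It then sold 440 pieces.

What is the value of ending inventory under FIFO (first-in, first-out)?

Sale 1 (440) [FIFO — oldest first]: 34 @ $22.80 + 376 @ $21.95 + 30 @ $20.35 = $9,638.90
Ending inventory: 28 @ $20.35 + 257 @ $19.70 + 165 @ $18.90 + 325 @ $17.75 = $14,519.95
Check: goods available $24,158.85 = COGS $9,638.90 + ending $14,519.95

Ending inventory = $14,519.95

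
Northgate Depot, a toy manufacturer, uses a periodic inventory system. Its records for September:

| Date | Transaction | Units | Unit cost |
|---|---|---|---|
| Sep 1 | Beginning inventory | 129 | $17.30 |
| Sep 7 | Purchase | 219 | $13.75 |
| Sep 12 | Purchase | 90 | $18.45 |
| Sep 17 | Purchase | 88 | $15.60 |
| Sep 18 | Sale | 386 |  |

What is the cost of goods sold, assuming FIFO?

COGS = $5,944.05

Sep 18, 386 sold [FIFO — oldest first]: 129 @ $17.30 + 219 @ $13.75 + 38 @ $18.45 = $5,944.05
Ending inventory: 52 @ $18.45 + 88 @ $15.60 = $2,332.20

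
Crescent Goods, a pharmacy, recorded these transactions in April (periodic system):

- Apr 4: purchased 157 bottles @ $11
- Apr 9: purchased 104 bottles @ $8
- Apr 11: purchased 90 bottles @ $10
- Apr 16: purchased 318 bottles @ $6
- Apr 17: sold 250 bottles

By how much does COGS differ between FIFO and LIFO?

FIFO COGS: 157 @ $11 + 93 @ $8 = $2,471
LIFO COGS: 250 @ $6 = $1,500
Difference = |$2,471 − $1,500| = $971

$971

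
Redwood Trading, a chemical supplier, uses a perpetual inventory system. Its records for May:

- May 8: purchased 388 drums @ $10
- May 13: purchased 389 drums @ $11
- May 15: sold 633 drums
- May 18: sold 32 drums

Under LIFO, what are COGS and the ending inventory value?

COGS = $7,039; ending inventory = $1,120

May 15, 633 sold [LIFO — newest first]: 389 @ $11 + 244 @ $10 = $6,719
May 18, 32 sold [LIFO — newest first]: 32 @ $10 = $320
Total COGS = $6,719 + $320 = $7,039
Ending inventory: 112 @ $10 = $1,120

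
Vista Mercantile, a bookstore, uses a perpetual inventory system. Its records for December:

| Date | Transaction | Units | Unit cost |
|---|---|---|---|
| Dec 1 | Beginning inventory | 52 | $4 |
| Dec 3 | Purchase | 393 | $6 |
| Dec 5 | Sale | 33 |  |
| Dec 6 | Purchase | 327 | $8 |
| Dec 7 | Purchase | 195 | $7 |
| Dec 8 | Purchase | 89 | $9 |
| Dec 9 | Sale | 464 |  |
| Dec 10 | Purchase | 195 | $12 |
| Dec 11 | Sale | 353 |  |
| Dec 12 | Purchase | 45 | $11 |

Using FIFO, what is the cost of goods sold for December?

Dec 5, 33 sold [FIFO — oldest first]: 33 @ $4 = $132
Dec 9, 464 sold [FIFO — oldest first]: 19 @ $4 + 393 @ $6 + 52 @ $8 = $2,850
Dec 11, 353 sold [FIFO — oldest first]: 275 @ $8 + 78 @ $7 = $2,746
Total COGS = $132 + $2,850 + $2,746 = $5,728
Ending inventory: 117 @ $7 + 89 @ $9 + 195 @ $12 + 45 @ $11 = $4,455
Check: goods available $10,183 = COGS $5,728 + ending $4,455

COGS = $5,728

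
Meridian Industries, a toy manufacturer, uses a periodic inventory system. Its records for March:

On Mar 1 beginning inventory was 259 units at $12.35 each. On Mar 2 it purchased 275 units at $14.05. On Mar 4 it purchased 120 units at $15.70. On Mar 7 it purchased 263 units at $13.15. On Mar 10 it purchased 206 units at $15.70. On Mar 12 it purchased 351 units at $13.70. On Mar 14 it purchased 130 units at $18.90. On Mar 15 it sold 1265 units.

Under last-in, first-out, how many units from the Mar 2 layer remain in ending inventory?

80

Mar 15, 1265 sold [LIFO — newest first]: 130 @ $18.90 + 351 @ $13.70 + 206 @ $15.70 + 263 @ $13.15 + 120 @ $15.70 + 195 @ $14.05 = $18,582.10
Ending inventory: 259 @ $12.35 + 80 @ $14.05 = $4,322.65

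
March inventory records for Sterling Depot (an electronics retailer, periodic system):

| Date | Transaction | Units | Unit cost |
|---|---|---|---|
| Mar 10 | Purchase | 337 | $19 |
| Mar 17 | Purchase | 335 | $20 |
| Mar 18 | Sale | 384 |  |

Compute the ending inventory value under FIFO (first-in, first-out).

Mar 18, 384 sold [FIFO — oldest first]: 337 @ $19 + 47 @ $20 = $7,343
Ending inventory: 288 @ $20 = $5,760

Ending inventory = $5,760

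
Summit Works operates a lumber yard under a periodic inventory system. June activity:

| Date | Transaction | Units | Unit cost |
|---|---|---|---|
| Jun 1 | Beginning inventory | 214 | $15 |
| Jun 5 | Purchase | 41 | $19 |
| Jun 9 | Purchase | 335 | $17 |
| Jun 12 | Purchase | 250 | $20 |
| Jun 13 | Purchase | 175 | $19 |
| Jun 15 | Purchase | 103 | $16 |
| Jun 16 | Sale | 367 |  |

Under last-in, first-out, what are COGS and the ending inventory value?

COGS = $6,753; ending inventory = $12,904

Jun 16, 367 sold [LIFO — newest first]: 103 @ $16 + 175 @ $19 + 89 @ $20 = $6,753
Ending inventory: 214 @ $15 + 41 @ $19 + 335 @ $17 + 161 @ $20 = $12,904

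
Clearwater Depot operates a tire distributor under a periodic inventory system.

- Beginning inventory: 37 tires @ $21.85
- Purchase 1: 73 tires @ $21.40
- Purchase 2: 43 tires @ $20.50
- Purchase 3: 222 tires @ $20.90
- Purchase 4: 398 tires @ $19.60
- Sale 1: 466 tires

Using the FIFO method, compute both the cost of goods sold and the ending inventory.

Sale 1 (466) [FIFO — oldest first]: 37 @ $21.85 + 73 @ $21.40 + 43 @ $20.50 + 222 @ $20.90 + 91 @ $19.60 = $9,675.55
Ending inventory: 307 @ $19.60 = $6,017.20

COGS = $9,675.55; ending inventory = $6,017.20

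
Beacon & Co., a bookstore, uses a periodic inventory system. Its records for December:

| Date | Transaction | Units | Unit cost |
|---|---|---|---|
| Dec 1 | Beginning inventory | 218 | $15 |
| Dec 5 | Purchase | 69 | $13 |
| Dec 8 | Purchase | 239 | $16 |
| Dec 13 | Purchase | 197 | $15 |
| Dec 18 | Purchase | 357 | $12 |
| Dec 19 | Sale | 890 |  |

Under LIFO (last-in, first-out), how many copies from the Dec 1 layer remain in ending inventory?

190

Dec 19, 890 sold [LIFO — newest first]: 357 @ $12 + 197 @ $15 + 239 @ $16 + 69 @ $13 + 28 @ $15 = $12,380
Ending inventory: 190 @ $15 = $2,850
Check: goods available $15,230 = COGS $12,380 + ending $2,850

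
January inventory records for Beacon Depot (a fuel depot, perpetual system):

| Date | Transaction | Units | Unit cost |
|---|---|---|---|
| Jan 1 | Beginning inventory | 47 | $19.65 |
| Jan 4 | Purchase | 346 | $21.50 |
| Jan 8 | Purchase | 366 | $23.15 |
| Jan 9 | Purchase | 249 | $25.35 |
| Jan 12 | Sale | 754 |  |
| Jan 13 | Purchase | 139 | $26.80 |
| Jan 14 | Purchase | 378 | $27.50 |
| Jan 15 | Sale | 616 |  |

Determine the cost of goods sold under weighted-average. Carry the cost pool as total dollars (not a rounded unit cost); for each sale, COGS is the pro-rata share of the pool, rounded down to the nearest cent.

After Jan 1: 47 on hand, pool $923.55 (≈ $19.6500 each)
After Jan 4: 393 on hand, pool $8,362.55 (≈ $21.2788 each)
After Jan 8: 759 on hand, pool $16,835.45 (≈ $22.1811 each)
After Jan 9: 1008 on hand, pool $23,147.60 (≈ $22.9639 each)
Jan 12, sell 754: 754/1008 × $23,147.60 → $17,314.77
After Jan 13: 393 on hand, pool $9,558.03 (≈ $24.3207 each)
After Jan 14: 771 on hand, pool $19,953.03 (≈ $25.8794 each)
Jan 15, sell 616: 616/771 × $19,953.03 → $15,941.72
Total COGS = $17,314.77 + $15,941.72 = $33,256.49
Ending inventory (cost pool remaining) = $4,011.31
Check: goods available $37,267.80 = COGS $33,256.49 + ending $4,011.31

COGS = $33,256.49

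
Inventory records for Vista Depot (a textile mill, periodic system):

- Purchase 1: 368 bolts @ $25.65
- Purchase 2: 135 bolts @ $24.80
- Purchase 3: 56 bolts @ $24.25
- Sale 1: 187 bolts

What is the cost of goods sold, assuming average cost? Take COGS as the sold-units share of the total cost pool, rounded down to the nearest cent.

COGS = $4,731.93

Sale 1, sell 187: 187/559 × $14,145.20 → $4,731.93
Ending inventory (cost pool remaining) = $9,413.27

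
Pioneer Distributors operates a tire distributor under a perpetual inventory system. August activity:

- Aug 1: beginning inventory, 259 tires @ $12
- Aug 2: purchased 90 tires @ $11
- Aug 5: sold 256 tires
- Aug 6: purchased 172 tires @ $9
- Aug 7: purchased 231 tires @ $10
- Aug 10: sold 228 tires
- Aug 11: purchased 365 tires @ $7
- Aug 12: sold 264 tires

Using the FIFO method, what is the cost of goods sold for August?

Aug 5, 256 sold [FIFO — oldest first]: 256 @ $12 = $3,072
Aug 10, 228 sold [FIFO — oldest first]: 3 @ $12 + 90 @ $11 + 135 @ $9 = $2,241
Aug 12, 264 sold [FIFO — oldest first]: 37 @ $9 + 227 @ $10 = $2,603
Total COGS = $3,072 + $2,241 + $2,603 = $7,916
Ending inventory: 4 @ $10 + 365 @ $7 = $2,595

COGS = $7,916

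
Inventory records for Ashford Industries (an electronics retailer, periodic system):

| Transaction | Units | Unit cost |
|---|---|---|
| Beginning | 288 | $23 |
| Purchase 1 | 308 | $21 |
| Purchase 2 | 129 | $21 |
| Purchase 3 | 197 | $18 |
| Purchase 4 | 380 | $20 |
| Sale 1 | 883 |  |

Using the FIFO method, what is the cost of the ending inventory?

Sale 1 (883) [FIFO — oldest first]: 288 @ $23 + 308 @ $21 + 129 @ $21 + 158 @ $18 = $18,645
Ending inventory: 39 @ $18 + 380 @ $20 = $8,302

Ending inventory = $8,302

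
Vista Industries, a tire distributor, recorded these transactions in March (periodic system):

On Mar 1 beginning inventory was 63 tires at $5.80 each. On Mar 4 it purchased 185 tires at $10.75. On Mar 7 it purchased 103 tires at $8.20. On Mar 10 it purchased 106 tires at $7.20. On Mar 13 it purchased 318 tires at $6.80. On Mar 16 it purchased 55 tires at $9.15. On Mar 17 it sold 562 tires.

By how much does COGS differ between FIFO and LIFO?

$566.50

FIFO COGS: 63 @ $5.80 + 185 @ $10.75 + 103 @ $8.20 + 106 @ $7.20 + 105 @ $6.80 = $4,675.95
LIFO COGS: 55 @ $9.15 + 318 @ $6.80 + 106 @ $7.20 + 83 @ $8.20 = $4,109.45
Difference = |$4,675.95 − $4,109.45| = $566.50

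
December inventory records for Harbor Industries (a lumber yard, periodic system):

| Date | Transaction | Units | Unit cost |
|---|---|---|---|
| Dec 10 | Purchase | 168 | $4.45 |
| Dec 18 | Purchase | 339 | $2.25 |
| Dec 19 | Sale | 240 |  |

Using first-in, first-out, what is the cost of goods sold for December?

Dec 19, 240 sold [FIFO — oldest first]: 168 @ $4.45 + 72 @ $2.25 = $909.60
Ending inventory: 267 @ $2.25 = $600.75
Check: goods available $1,510.35 = COGS $909.60 + ending $600.75

COGS = $909.60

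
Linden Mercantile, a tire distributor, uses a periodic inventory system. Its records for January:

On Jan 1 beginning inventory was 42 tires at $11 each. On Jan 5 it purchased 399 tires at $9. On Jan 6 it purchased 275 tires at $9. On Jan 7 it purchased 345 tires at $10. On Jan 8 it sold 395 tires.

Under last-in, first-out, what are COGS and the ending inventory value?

Jan 8, 395 sold [LIFO — newest first]: 345 @ $10 + 50 @ $9 = $3,900
Ending inventory: 42 @ $11 + 399 @ $9 + 225 @ $9 = $6,078
Check: goods available $9,978 = COGS $3,900 + ending $6,078

COGS = $3,900; ending inventory = $6,078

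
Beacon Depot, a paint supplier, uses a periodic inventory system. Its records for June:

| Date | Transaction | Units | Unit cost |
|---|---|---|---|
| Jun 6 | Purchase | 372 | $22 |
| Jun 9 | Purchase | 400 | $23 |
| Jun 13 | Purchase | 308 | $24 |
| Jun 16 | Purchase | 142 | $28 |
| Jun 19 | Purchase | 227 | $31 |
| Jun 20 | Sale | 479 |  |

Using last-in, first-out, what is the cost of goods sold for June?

COGS = $13,653

Jun 20, 479 sold [LIFO — newest first]: 227 @ $31 + 142 @ $28 + 110 @ $24 = $13,653
Ending inventory: 372 @ $22 + 400 @ $23 + 198 @ $24 = $22,136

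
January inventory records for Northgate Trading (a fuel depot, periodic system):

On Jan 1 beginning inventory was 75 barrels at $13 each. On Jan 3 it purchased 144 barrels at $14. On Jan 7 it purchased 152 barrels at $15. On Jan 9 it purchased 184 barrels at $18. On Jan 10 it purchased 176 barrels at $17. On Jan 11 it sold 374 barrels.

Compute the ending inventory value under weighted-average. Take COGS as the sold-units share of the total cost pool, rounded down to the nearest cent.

Jan 11, sell 374: 374/731 × $11,575.00 → $5,922.09
Ending inventory (cost pool remaining) = $5,652.91

Ending inventory = $5,652.91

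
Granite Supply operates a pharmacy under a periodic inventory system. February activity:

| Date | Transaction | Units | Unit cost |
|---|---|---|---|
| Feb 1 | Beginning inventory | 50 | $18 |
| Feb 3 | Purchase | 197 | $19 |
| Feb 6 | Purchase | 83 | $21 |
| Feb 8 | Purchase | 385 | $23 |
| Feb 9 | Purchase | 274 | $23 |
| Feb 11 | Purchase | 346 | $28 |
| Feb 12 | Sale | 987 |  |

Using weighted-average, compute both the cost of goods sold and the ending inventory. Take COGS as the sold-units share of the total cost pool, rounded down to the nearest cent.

COGS = $23,089.88; ending inventory = $8,141.12

Feb 12, sell 987: 987/1335 × $31,231.00 → $23,089.88
Ending inventory (cost pool remaining) = $8,141.12
Check: goods available $31,231.00 = COGS $23,089.88 + ending $8,141.12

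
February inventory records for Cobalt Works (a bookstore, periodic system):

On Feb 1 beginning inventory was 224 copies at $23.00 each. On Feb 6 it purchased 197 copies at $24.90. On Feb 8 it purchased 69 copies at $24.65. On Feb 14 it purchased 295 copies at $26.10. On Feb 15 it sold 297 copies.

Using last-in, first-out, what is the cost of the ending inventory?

Ending inventory = $11,708.85

Feb 15, 297 sold [LIFO — newest first]: 295 @ $26.10 + 2 @ $24.65 = $7,748.80
Ending inventory: 224 @ $23.00 + 197 @ $24.90 + 67 @ $24.65 = $11,708.85
Check: goods available $19,457.65 = COGS $7,748.80 + ending $11,708.85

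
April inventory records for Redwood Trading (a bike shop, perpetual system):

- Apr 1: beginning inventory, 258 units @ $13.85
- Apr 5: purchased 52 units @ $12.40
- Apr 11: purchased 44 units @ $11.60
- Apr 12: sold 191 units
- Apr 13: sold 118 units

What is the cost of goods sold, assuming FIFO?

COGS = $4,205.70

Apr 12, 191 sold [FIFO — oldest first]: 191 @ $13.85 = $2,645.35
Apr 13, 118 sold [FIFO — oldest first]: 67 @ $13.85 + 51 @ $12.40 = $1,560.35
Total COGS = $2,645.35 + $1,560.35 = $4,205.70
Ending inventory: 1 @ $12.40 + 44 @ $11.60 = $522.80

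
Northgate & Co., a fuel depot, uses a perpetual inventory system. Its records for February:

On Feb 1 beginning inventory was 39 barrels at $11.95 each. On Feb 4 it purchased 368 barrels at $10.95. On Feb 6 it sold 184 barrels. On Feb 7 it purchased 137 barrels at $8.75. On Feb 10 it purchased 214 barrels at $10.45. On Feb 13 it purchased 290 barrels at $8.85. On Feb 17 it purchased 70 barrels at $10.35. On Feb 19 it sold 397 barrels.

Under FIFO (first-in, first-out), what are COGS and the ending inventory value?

COGS = $6,081.05; ending inventory = $5,140.65

Feb 6, 184 sold [FIFO — oldest first]: 39 @ $11.95 + 145 @ $10.95 = $2,053.80
Feb 19, 397 sold [FIFO — oldest first]: 223 @ $10.95 + 137 @ $8.75 + 37 @ $10.45 = $4,027.25
Total COGS = $2,053.80 + $4,027.25 = $6,081.05
Ending inventory: 177 @ $10.45 + 290 @ $8.85 + 70 @ $10.35 = $5,140.65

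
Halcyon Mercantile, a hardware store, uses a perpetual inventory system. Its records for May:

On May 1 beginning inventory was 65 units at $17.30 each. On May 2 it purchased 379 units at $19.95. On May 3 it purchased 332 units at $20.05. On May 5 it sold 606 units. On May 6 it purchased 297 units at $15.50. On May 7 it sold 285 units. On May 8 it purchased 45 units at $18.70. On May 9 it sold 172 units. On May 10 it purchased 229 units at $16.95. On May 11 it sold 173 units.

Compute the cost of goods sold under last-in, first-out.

COGS = $22,768.00

May 5, 606 sold [LIFO — newest first]: 332 @ $20.05 + 274 @ $19.95 = $12,122.90
May 7, 285 sold [LIFO — newest first]: 285 @ $15.50 = $4,417.50
May 9, 172 sold [LIFO — newest first]: 45 @ $18.70 + 12 @ $15.50 + 105 @ $19.95 + 10 @ $17.30 = $3,295.25
May 11, 173 sold [LIFO — newest first]: 173 @ $16.95 = $2,932.35
Total COGS = $12,122.90 + $4,417.50 + $3,295.25 + $2,932.35 = $22,768.00
Ending inventory: 55 @ $17.30 + 56 @ $16.95 = $1,900.70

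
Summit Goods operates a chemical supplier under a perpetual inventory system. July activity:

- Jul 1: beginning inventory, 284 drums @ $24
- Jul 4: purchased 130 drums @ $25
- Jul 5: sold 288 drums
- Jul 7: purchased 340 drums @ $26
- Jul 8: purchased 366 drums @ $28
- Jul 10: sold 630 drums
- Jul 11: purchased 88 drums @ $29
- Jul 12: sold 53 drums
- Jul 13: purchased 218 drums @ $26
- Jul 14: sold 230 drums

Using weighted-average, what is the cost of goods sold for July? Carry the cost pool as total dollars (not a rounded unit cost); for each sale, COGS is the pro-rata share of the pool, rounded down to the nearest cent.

After Jul 1: 284 on hand, pool $6,816.00 (≈ $24.0000 each)
After Jul 4: 414 on hand, pool $10,066.00 (≈ $24.3140 each)
Jul 5, sell 288: 288/414 × $10,066.00 → $7,002.43
After Jul 7: 466 on hand, pool $11,903.57 (≈ $25.5441 each)
After Jul 8: 832 on hand, pool $22,151.57 (≈ $26.6245 each)
Jul 10, sell 630: 630/832 × $22,151.57 → $16,773.42
After Jul 11: 290 on hand, pool $7,930.15 (≈ $27.3453 each)
Jul 12, sell 53: 53/290 × $7,930.15 → $1,449.30
After Jul 13: 455 on hand, pool $12,148.85 (≈ $26.7008 each)
Jul 14, sell 230: 230/455 × $12,148.85 → $6,141.17
Total COGS = $7,002.43 + $16,773.42 + $1,449.30 + $6,141.17 = $31,366.32
Ending inventory (cost pool remaining) = $6,007.68

COGS = $31,366.32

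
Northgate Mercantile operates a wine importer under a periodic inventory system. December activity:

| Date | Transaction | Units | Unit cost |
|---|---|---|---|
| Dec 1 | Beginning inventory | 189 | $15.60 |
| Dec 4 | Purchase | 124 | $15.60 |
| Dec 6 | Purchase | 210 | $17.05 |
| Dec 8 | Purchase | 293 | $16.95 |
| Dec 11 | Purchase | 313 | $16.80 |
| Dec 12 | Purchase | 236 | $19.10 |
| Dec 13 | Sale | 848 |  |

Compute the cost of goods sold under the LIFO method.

COGS = $14,834.65

Dec 13, 848 sold [LIFO — newest first]: 236 @ $19.10 + 313 @ $16.80 + 293 @ $16.95 + 6 @ $17.05 = $14,834.65
Ending inventory: 189 @ $15.60 + 124 @ $15.60 + 204 @ $17.05 = $8,361.00
Check: goods available $23,195.65 = COGS $14,834.65 + ending $8,361.00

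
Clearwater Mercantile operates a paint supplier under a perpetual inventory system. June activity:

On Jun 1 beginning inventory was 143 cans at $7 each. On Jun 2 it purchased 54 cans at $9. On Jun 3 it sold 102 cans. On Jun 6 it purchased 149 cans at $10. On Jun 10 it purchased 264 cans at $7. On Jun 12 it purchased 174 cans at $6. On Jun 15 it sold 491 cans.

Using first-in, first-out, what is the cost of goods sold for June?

COGS = $4,706

Jun 3, 102 sold [FIFO — oldest first]: 102 @ $7 = $714
Jun 15, 491 sold [FIFO — oldest first]: 41 @ $7 + 54 @ $9 + 149 @ $10 + 247 @ $7 = $3,992
Total COGS = $714 + $3,992 = $4,706
Ending inventory: 17 @ $7 + 174 @ $6 = $1,163
Check: goods available $5,869 = COGS $4,706 + ending $1,163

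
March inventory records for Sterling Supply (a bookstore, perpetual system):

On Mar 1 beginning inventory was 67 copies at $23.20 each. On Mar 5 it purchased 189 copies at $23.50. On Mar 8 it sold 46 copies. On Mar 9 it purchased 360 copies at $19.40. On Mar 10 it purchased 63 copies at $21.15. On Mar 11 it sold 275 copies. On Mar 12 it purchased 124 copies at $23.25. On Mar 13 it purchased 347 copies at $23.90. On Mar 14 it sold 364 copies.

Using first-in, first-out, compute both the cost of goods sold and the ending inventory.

Mar 8, 46 sold [FIFO — oldest first]: 46 @ $23.20 = $1,067.20
Mar 11, 275 sold [FIFO — oldest first]: 21 @ $23.20 + 189 @ $23.50 + 65 @ $19.40 = $6,189.70
Mar 14, 364 sold [FIFO — oldest first]: 295 @ $19.40 + 63 @ $21.15 + 6 @ $23.25 = $7,194.95
Total COGS = $1,067.20 + $6,189.70 + $7,194.95 = $14,451.85
Ending inventory: 118 @ $23.25 + 347 @ $23.90 = $11,036.80

COGS = $14,451.85; ending inventory = $11,036.80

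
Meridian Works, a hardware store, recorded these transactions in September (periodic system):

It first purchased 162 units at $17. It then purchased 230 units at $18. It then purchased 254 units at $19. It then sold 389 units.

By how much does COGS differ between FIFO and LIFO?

$416

FIFO COGS: 162 @ $17 + 227 @ $18 = $6,840
LIFO COGS: 254 @ $19 + 135 @ $18 = $7,256
Difference = |$6,840 − $7,256| = $416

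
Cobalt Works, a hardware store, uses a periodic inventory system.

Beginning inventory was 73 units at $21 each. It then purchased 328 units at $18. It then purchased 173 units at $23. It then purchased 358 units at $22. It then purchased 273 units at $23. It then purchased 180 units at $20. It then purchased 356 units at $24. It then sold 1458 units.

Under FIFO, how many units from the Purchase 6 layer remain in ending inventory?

Sale 1 (1458) [FIFO — oldest first]: 73 @ $21 + 328 @ $18 + 173 @ $23 + 358 @ $22 + 273 @ $23 + 180 @ $20 + 73 @ $24 = $30,923
Ending inventory: 283 @ $24 = $6,792

283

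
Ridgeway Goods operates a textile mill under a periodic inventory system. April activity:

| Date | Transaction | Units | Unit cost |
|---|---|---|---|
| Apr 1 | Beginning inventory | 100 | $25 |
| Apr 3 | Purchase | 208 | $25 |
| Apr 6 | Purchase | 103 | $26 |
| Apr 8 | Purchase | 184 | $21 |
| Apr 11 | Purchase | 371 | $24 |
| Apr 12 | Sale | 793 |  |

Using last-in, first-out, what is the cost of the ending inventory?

Apr 12, 793 sold [LIFO — newest first]: 371 @ $24 + 184 @ $21 + 103 @ $26 + 135 @ $25 = $18,821
Ending inventory: 100 @ $25 + 73 @ $25 = $4,325
Check: goods available $23,146 = COGS $18,821 + ending $4,325

Ending inventory = $4,325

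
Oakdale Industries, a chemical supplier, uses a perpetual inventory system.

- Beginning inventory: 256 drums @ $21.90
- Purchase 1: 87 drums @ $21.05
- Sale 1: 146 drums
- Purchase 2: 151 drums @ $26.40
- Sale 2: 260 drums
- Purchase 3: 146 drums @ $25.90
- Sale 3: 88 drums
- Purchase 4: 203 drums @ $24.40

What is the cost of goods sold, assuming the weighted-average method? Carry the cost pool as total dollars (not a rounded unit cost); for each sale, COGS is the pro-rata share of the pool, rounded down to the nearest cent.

After Beginning: 256 on hand, pool $5,606.40 (≈ $21.9000 each)
After Purchase 1: 343 on hand, pool $7,437.75 (≈ $21.6844 each)
Sale 1, sell 146: 146/343 × $7,437.75 → $3,165.92
After Purchase 2: 348 on hand, pool $8,258.23 (≈ $23.7305 each)
Sale 2, sell 260: 260/348 × $8,258.23 → $6,169.94
After Purchase 3: 234 on hand, pool $5,869.69 (≈ $25.0841 each)
Sale 3, sell 88: 88/234 × $5,869.69 → $2,207.40
After Purchase 4: 349 on hand, pool $8,615.49 (≈ $24.6862 each)
Total COGS = $3,165.92 + $6,169.94 + $2,207.40 = $11,543.26
Ending inventory (cost pool remaining) = $8,615.49

COGS = $11,543.26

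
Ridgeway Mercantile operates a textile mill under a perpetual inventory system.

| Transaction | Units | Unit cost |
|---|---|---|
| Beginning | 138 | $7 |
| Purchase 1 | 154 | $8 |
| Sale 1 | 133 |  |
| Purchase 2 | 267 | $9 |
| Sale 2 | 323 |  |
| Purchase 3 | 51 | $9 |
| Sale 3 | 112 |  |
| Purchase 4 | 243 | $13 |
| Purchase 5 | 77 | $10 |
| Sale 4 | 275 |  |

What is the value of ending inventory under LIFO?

Sale 1 (133) [LIFO — newest first]: 133 @ $8 = $1,064
Sale 2 (323) [LIFO — newest first]: 267 @ $9 + 21 @ $8 + 35 @ $7 = $2,816
Sale 3 (112) [LIFO — newest first]: 51 @ $9 + 61 @ $7 = $886
Sale 4 (275) [LIFO — newest first]: 77 @ $10 + 198 @ $13 = $3,344
Total COGS = $1,064 + $2,816 + $886 + $3,344 = $8,110
Ending inventory: 42 @ $7 + 45 @ $13 = $879
Check: goods available $8,989 = COGS $8,110 + ending $879

Ending inventory = $879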